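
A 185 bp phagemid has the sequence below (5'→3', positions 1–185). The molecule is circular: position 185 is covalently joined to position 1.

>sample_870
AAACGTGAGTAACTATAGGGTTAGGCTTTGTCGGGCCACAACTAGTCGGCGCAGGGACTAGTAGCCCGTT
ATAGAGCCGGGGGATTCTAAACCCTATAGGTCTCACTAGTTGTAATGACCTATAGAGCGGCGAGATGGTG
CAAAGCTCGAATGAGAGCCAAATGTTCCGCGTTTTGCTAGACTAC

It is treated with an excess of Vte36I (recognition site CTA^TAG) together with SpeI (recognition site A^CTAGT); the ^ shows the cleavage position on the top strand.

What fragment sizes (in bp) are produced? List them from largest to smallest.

Vte36I sites (CTATAG) start at positions 13, 94, 120.
Vte36I cuts after base 3 of each site, so after positions 15, 96, 122.
SpeI sites (ACTAGT) start at positions 41, 57, 105.
SpeI cuts after the first base of each site, so after positions 41, 57, 105.
Combined cut positions: 15, 41, 57, 96, 105, 122.
Circular molecule, 6 cuts → 6 fragments:
  16–41 → 26 bp
  42–57 → 16 bp
  58–96 → 39 bp
  97–105 → 9 bp
  106–122 → 17 bp
  123–185 then 1–15 → 63 + 15 = 78 bp
Sorted largest to smallest: 78, 39, 26, 17, 16, 9 bp.

78, 39, 26, 17, 16, 9 bp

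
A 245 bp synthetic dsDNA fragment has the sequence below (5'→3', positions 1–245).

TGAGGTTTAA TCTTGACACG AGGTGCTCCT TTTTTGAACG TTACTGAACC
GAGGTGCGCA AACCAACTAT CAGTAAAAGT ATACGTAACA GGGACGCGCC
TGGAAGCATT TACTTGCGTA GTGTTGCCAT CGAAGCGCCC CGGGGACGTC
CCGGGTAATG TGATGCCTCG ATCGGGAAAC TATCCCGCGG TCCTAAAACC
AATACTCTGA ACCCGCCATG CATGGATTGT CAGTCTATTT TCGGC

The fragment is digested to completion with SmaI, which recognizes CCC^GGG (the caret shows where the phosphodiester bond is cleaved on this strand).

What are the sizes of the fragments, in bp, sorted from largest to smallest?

141, 93, 11 bp

SmaI sites (CCCGGG) start at positions 139, 150.
SmaI cuts after base 3 of each site, so after positions 141, 152.
Linear molecule, 2 cuts → 3 fragments:
  1–141 → 141 bp
  142–152 → 11 bp
  153–245 → 93 bp
Sorted largest to smallest: 141, 93, 11 bp.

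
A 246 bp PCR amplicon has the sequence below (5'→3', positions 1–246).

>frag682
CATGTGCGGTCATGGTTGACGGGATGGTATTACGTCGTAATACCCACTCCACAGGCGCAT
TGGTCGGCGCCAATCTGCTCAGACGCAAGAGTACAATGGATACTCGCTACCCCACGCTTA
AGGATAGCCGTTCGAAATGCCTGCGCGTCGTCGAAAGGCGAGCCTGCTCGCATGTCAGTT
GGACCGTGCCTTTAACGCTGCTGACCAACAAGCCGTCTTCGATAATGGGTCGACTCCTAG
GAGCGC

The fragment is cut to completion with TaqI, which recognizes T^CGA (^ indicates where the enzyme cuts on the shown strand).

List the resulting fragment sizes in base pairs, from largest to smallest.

TaqI sites (TCGA) start at positions 132, 151, 219, 230.
TaqI cuts after the first base of each site, so after positions 132, 151, 219, 230.
Linear molecule, 4 cuts → 5 fragments:
  1–132 → 132 bp
  133–151 → 19 bp
  152–219 → 68 bp
  220–230 → 11 bp
  231–246 → 16 bp
Sorted largest to smallest: 132, 68, 19, 16, 11 bp.

132, 68, 19, 16, 11 bp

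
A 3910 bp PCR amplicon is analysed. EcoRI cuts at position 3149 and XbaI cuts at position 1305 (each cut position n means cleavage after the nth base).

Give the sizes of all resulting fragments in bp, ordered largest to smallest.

Combined cut positions (sorted): 1305, 3149.
Linear molecule, 2 cuts → 3 fragments:
  1305 − 0 = 1305 bp
  3149 − 1305 = 1844 bp
  3910 − 3149 = 761 bp
Sorted largest to smallest: 1844, 1305, 761 bp.

1844, 1305, 761 bp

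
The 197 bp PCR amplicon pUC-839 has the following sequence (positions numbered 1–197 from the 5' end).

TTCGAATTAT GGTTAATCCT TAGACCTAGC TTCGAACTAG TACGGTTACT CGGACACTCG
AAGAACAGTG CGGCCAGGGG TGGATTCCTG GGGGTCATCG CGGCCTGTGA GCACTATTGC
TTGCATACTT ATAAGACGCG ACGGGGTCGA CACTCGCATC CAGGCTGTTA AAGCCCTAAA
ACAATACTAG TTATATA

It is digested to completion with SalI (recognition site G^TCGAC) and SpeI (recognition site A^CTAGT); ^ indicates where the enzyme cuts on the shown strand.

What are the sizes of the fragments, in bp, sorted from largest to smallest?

The SalI site (GTCGAC) starts at position 146.
SalI cuts after the first base of each site, so after position 146.
SpeI sites (ACTAGT) start at positions 36, 186.
SpeI cuts after the first base of each site, so after positions 36, 186.
Combined cut positions: 36, 146, 186.
Linear molecule, 3 cuts → 4 fragments:
  1–36 → 36 bp
  37–146 → 110 bp
  147–186 → 40 bp
  187–197 → 11 bp
Sorted largest to smallest: 110, 40, 36, 11 bp.

110, 40, 36, 11 bp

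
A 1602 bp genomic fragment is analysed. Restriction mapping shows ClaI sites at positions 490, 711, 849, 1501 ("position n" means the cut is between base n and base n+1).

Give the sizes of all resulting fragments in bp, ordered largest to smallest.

Linear molecule, 4 cuts → 5 fragments:
  490 − 0 = 490 bp
  711 − 490 = 221 bp
  849 − 711 = 138 bp
  1501 − 849 = 652 bp
  1602 − 1501 = 101 bp
Sorted largest to smallest: 652, 490, 221, 138, 101 bp.

652, 490, 221, 138, 101 bp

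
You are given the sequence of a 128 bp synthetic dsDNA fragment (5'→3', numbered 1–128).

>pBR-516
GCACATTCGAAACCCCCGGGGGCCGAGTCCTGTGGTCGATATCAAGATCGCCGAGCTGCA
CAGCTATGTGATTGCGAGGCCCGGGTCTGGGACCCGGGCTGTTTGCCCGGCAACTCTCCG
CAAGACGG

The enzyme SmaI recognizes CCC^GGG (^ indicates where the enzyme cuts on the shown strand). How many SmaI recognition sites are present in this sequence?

CCCGGG occurs starting at positions 15, 80, 93.
SmaI cuts at 3 sites.

3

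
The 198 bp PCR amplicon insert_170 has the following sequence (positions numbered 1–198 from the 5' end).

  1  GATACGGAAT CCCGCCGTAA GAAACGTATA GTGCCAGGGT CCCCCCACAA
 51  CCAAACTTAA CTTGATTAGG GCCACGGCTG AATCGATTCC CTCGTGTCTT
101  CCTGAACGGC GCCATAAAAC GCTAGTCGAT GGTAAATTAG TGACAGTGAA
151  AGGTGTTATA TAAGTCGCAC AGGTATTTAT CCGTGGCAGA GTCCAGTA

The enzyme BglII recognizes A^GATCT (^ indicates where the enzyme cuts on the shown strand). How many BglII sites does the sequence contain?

No occurrence of AGATCT is present in the sequence.
BglII does not cut: 0 sites.

0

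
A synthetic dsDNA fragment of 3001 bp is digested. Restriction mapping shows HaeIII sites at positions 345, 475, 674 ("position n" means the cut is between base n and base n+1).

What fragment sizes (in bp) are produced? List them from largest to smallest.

2327, 345, 199, 130 bp

Linear molecule, 3 cuts → 4 fragments:
  345 − 0 = 345 bp
  475 − 345 = 130 bp
  674 − 475 = 199 bp
  3001 − 674 = 2327 bp
Sorted largest to smallest: 2327, 345, 199, 130 bp.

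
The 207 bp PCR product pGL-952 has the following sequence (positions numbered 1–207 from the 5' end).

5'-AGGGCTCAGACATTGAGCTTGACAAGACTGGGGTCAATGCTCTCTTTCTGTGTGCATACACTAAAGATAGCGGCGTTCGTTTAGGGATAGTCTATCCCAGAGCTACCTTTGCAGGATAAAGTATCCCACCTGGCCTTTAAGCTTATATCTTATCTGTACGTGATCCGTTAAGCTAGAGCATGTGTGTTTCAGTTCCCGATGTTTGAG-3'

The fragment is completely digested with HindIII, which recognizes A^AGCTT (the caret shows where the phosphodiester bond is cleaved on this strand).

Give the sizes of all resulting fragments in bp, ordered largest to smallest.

139, 68 bp

The HindIII site (AAGCTT) starts at position 139.
HindIII cuts after the first base of each site, so after position 139.
Linear molecule, 1 cut → 2 fragments:
  1–139 → 139 bp
  140–207 → 68 bp
Sorted largest to smallest: 139, 68 bp.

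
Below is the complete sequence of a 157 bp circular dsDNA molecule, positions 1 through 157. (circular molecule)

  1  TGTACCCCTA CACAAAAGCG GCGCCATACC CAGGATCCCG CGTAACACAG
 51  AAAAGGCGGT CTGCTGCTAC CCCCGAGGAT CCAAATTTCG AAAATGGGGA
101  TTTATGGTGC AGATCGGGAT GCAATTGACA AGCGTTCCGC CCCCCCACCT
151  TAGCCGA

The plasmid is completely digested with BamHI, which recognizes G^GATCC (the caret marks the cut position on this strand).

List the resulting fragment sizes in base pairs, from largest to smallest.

113, 44 bp

BamHI sites (GGATCC) start at positions 33, 77.
BamHI cuts after the first base of each site, so after positions 33, 77.
Circular molecule, 2 cuts → 2 fragments:
  34–77 → 44 bp
  78–157 then 1–33 → 80 + 33 = 113 bp
Sorted largest to smallest: 113, 44 bp.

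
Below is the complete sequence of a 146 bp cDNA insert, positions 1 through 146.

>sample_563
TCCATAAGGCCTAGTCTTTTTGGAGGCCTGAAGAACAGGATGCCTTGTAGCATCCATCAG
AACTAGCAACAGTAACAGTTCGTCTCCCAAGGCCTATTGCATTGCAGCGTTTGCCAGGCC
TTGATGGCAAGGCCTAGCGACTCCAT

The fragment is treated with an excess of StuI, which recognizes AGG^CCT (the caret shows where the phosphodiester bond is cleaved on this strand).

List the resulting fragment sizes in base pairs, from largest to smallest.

66, 26, 17, 14, 14, 9 bp

StuI sites (AGGCCT) start at positions 7, 24, 90, 116, 130.
StuI cuts after base 3 of each site, so after positions 9, 26, 92, 118, 132.
Linear molecule, 5 cuts → 6 fragments:
  1–9 → 9 bp
  10–26 → 17 bp
  27–92 → 66 bp
  93–118 → 26 bp
  119–132 → 14 bp
  133–146 → 14 bp
Sorted largest to smallest: 66, 26, 17, 14, 14, 9 bp.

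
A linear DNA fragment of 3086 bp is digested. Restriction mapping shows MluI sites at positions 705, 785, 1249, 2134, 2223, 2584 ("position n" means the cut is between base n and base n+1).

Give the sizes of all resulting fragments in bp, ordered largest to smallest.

Linear molecule, 6 cuts → 7 fragments:
  705 − 0 = 705 bp
  785 − 705 = 80 bp
  1249 − 785 = 464 bp
  2134 − 1249 = 885 bp
  2223 − 2134 = 89 bp
  2584 − 2223 = 361 bp
  3086 − 2584 = 502 bp
Sorted largest to smallest: 885, 705, 502, 464, 361, 89, 80 bp.

885, 705, 502, 464, 361, 89, 80 bp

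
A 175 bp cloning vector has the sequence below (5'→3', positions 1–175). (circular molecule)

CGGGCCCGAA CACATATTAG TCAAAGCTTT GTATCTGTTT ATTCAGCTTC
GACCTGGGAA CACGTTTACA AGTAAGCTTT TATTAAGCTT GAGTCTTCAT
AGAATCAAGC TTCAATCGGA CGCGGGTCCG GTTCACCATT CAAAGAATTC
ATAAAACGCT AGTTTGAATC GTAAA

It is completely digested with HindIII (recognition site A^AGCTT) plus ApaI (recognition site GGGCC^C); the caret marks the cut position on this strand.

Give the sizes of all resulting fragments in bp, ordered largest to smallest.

HindIII sites (AAGCTT) start at positions 24, 74, 85, 107.
HindIII cuts after the first base of each site, so after positions 24, 74, 85, 107.
The ApaI site (GGGCCC) starts at position 2.
ApaI cuts after base 5 of each site (before the last base), so after position 6.
Combined cut positions: 6, 24, 74, 85, 107.
Circular molecule, 5 cuts → 5 fragments:
  7–24 → 18 bp
  25–74 → 50 bp
  75–85 → 11 bp
  86–107 → 22 bp
  108–175 then 1–6 → 68 + 6 = 74 bp
Sorted largest to smallest: 74, 50, 22, 18, 11 bp.

74, 50, 22, 18, 11 bp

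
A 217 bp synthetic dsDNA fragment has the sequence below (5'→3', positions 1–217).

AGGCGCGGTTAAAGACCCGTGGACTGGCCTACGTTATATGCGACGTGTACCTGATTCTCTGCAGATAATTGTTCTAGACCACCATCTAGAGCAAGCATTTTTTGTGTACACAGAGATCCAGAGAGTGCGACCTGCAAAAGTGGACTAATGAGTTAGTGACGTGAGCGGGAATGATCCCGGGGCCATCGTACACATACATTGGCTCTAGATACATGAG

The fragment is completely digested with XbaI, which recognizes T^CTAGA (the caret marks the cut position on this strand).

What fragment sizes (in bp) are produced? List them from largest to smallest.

XbaI sites (TCTAGA) start at positions 73, 85, 204.
XbaI cuts after the first base of each site, so after positions 73, 85, 204.
Linear molecule, 3 cuts → 4 fragments:
  1–73 → 73 bp
  74–85 → 12 bp
  86–204 → 119 bp
  205–217 → 13 bp
Sorted largest to smallest: 119, 73, 13, 12 bp.

119, 73, 13, 12 bp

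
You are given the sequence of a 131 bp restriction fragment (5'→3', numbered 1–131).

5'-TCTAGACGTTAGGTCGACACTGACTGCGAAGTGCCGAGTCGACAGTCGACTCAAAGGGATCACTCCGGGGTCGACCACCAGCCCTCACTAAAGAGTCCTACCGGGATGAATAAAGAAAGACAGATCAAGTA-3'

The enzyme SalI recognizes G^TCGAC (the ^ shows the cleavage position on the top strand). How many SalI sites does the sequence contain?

GTCGAC occurs starting at positions 13, 38, 45, 70.
SalI cuts at 4 sites.

4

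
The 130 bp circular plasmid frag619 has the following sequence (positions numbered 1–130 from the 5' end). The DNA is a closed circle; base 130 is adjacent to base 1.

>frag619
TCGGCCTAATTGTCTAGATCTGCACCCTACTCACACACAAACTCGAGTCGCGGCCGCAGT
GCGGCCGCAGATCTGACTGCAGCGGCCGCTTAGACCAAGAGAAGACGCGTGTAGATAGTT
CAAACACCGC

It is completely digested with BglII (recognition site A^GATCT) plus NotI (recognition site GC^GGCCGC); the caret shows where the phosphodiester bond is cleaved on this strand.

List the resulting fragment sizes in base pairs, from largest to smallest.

63, 35, 14, 11, 7 bp

BglII sites (AGATCT) start at positions 16, 69.
BglII cuts after the first base of each site, so after positions 16, 69.
NotI sites (GCGGCCGC) start at positions 50, 61, 82.
NotI cuts after base 2 of each site, so after positions 51, 62, 83.
Combined cut positions: 16, 51, 62, 69, 83.
Circular molecule, 5 cuts → 5 fragments:
  17–51 → 35 bp
  52–62 → 11 bp
  63–69 → 7 bp
  70–83 → 14 bp
  84–130 then 1–16 → 47 + 16 = 63 bp
Sorted largest to smallest: 63, 35, 14, 11, 7 bp.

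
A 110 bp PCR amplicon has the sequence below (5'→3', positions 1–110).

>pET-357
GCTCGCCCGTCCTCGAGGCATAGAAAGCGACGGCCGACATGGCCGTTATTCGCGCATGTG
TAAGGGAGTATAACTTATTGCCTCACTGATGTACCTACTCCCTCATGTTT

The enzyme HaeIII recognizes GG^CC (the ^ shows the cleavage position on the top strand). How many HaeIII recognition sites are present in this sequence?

2

GGCC occurs starting at positions 32, 41.
HaeIII cuts at 2 sites.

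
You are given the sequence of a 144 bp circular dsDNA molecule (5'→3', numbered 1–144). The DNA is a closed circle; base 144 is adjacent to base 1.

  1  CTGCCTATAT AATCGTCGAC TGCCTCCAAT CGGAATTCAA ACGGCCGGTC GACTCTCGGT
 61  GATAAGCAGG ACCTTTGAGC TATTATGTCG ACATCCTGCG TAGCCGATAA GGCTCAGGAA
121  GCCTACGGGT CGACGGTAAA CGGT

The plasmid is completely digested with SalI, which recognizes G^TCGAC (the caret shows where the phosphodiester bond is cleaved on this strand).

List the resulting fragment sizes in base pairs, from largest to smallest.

42, 39, 33, 30 bp

SalI sites (GTCGAC) start at positions 15, 48, 87, 129.
SalI cuts after the first base of each site, so after positions 15, 48, 87, 129.
Circular molecule, 4 cuts → 4 fragments:
  16–48 → 33 bp
  49–87 → 39 bp
  88–129 → 42 bp
  130–144 then 1–15 → 15 + 15 = 30 bp
Sorted largest to smallest: 42, 39, 33, 30 bp.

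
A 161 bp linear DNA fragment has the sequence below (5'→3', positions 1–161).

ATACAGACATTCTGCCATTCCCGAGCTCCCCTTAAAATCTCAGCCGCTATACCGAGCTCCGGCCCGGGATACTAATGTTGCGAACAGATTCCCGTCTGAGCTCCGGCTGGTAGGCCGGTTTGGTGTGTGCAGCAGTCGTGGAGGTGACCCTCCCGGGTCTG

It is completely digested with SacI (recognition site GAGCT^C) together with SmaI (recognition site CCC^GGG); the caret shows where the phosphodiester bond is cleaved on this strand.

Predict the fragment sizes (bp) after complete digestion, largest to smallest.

52, 37, 31, 27, 7, 7 bp

SacI sites (GAGCTC) start at positions 23, 54, 98.
SacI cuts after base 5 of each site (before the last base), so after positions 27, 58, 102.
SmaI sites (CCCGGG) start at positions 63, 152.
SmaI cuts after base 3 of each site, so after positions 65, 154.
Combined cut positions: 27, 58, 65, 102, 154.
Linear molecule, 5 cuts → 6 fragments:
  1–27 → 27 bp
  28–58 → 31 bp
  59–65 → 7 bp
  66–102 → 37 bp
  103–154 → 52 bp
  155–161 → 7 bp
Sorted largest to smallest: 52, 37, 31, 27, 7, 7 bp.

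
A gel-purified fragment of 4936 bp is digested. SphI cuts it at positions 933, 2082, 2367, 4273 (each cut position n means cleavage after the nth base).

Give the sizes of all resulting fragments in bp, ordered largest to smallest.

1906, 1149, 933, 663, 285 bp

Linear molecule, 4 cuts → 5 fragments:
  933 − 0 = 933 bp
  2082 − 933 = 1149 bp
  2367 − 2082 = 285 bp
  4273 − 2367 = 1906 bp
  4936 − 4273 = 663 bp
Sorted largest to smallest: 1906, 1149, 933, 663, 285 bp.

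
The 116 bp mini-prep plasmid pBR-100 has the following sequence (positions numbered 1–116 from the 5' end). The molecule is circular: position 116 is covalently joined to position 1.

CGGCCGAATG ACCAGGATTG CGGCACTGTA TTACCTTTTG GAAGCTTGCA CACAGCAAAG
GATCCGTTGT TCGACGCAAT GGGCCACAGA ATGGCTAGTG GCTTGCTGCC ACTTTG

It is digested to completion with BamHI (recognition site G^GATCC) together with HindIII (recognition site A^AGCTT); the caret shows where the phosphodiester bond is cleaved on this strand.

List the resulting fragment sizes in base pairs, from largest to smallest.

98, 18 bp

The BamHI site (GGATCC) starts at position 60.
BamHI cuts after the first base of each site, so after position 60.
The HindIII site (AAGCTT) starts at position 42.
HindIII cuts after the first base of each site, so after position 42.
Combined cut positions: 42, 60.
Circular molecule, 2 cuts → 2 fragments:
  43–60 → 18 bp
  61–116 then 1–42 → 56 + 42 = 98 bp
Sorted largest to smallest: 98, 18 bp.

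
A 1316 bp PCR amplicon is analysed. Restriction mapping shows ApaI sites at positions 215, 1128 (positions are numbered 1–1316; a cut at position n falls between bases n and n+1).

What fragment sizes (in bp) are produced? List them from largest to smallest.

Linear molecule, 2 cuts → 3 fragments:
  215 − 0 = 215 bp
  1128 − 215 = 913 bp
  1316 − 1128 = 188 bp
Sorted largest to smallest: 913, 215, 188 bp.

913, 215, 188 bp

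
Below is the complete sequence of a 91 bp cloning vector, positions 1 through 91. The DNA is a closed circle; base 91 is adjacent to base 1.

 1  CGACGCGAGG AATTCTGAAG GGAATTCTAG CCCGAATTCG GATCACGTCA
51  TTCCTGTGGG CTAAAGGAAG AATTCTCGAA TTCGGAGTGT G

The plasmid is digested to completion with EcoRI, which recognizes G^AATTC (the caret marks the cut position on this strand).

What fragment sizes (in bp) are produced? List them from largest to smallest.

EcoRI sites (GAATTC) start at positions 10, 22, 34, 70, 78.
EcoRI cuts after the first base of each site, so after positions 10, 22, 34, 70, 78.
Circular molecule, 5 cuts → 5 fragments:
  11–22 → 12 bp
  23–34 → 12 bp
  35–70 → 36 bp
  71–78 → 8 bp
  79–91 then 1–10 → 13 + 10 = 23 bp
Sorted largest to smallest: 36, 23, 12, 12, 8 bp.

36, 23, 12, 12, 8 bp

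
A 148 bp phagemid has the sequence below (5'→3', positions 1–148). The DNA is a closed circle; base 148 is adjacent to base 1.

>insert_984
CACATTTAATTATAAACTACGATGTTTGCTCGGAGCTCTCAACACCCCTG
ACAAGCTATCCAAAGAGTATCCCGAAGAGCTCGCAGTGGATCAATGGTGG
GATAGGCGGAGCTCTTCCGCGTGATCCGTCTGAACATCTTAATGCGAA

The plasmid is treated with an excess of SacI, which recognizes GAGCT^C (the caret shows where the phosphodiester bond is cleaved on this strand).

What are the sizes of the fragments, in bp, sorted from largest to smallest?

SacI sites (GAGCTC) start at positions 33, 77, 109.
SacI cuts after base 5 of each site (before the last base), so after positions 37, 81, 113.
Circular molecule, 3 cuts → 3 fragments:
  38–81 → 44 bp
  82–113 → 32 bp
  114–148 then 1–37 → 35 + 37 = 72 bp
Sorted largest to smallest: 72, 44, 32 bp.

72, 44, 32 bp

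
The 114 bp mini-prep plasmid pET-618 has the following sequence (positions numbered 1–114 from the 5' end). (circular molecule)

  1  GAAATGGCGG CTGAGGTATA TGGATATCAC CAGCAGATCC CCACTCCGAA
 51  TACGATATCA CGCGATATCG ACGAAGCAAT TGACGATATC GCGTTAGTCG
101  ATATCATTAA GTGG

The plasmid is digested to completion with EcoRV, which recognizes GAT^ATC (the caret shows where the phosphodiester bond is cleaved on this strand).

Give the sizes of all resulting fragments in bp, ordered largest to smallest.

EcoRV sites (GATATC) start at positions 23, 54, 64, 85, 100.
EcoRV cuts after base 3 of each site, so after positions 25, 56, 66, 87, 102.
Circular molecule, 5 cuts → 5 fragments:
  26–56 → 31 bp
  57–66 → 10 bp
  67–87 → 21 bp
  88–102 → 15 bp
  103–114 then 1–25 → 12 + 25 = 37 bp
Sorted largest to smallest: 37, 31, 21, 15, 10 bp.

37, 31, 21, 15, 10 bp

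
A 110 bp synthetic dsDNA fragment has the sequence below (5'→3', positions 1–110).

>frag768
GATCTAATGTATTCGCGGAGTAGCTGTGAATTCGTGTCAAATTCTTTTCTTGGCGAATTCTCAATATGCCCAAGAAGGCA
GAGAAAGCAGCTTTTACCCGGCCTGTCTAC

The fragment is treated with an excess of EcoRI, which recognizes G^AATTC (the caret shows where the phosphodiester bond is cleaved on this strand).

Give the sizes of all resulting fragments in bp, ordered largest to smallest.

EcoRI sites (GAATTC) start at positions 28, 55.
EcoRI cuts after the first base of each site, so after positions 28, 55.
Linear molecule, 2 cuts → 3 fragments:
  1–28 → 28 bp
  29–55 → 27 bp
  56–110 → 55 bp
Sorted largest to smallest: 55, 28, 27 bp.

55, 28, 27 bp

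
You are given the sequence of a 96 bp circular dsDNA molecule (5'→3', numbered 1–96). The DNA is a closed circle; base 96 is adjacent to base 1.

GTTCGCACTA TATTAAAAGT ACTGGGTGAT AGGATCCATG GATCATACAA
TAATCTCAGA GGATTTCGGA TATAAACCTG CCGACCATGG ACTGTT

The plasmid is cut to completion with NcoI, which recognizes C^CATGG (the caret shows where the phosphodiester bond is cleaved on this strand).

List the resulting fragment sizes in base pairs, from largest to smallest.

49, 47 bp

NcoI sites (CCATGG) start at positions 36, 85.
NcoI cuts after the first base of each site, so after positions 36, 85.
Circular molecule, 2 cuts → 2 fragments:
  37–85 → 49 bp
  86–96 then 1–36 → 11 + 36 = 47 bp
Sorted largest to smallest: 49, 47 bp.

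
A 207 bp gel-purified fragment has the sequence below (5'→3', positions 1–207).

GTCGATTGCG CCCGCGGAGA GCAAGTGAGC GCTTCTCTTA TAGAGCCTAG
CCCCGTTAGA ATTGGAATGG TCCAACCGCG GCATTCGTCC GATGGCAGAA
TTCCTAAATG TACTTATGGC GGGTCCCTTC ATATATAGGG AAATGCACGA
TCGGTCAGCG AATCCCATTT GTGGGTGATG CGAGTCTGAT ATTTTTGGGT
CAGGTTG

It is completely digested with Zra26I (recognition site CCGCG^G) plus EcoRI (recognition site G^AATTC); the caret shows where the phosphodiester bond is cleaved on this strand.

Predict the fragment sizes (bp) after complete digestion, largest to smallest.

Zra26I sites (CCGCGG) start at positions 12, 76.
Zra26I cuts after base 5 of each site (before the last base), so after positions 16, 80.
The EcoRI site (GAATTC) starts at position 98.
EcoRI cuts after the first base of each site, so after position 98.
Combined cut positions: 16, 80, 98.
Linear molecule, 3 cuts → 4 fragments:
  1–16 → 16 bp
  17–80 → 64 bp
  81–98 → 18 bp
  99–207 → 109 bp
Sorted largest to smallest: 109, 64, 18, 16 bp.

109, 64, 18, 16 bp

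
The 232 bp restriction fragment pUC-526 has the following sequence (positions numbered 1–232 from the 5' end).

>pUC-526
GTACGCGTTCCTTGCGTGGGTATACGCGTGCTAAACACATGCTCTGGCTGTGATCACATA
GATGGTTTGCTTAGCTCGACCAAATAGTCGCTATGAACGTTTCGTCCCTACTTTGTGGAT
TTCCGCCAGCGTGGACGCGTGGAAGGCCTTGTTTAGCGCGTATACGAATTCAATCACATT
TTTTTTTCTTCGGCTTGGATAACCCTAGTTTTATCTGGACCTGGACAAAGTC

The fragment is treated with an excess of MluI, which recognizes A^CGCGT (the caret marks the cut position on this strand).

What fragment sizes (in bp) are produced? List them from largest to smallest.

111, 97, 21, 3 bp

MluI sites (ACGCGT) start at positions 3, 24, 135.
MluI cuts after the first base of each site, so after positions 3, 24, 135.
Linear molecule, 3 cuts → 4 fragments:
  1–3 → 3 bp
  4–24 → 21 bp
  25–135 → 111 bp
  136–232 → 97 bp
Sorted largest to smallest: 111, 97, 21, 3 bp.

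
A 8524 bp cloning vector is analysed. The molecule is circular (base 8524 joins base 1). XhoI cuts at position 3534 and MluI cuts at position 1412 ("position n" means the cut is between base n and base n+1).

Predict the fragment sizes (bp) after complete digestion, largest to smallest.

6402, 2122 bp

Combined cut positions (sorted): 1412, 3534.
Circular molecule, 2 cuts → 2 fragments:
  3534 − 1412 = 2122 bp
  wrap: 8524 − 3534 + 1412 = 6402 bp
Sorted largest to smallest: 6402, 2122 bp.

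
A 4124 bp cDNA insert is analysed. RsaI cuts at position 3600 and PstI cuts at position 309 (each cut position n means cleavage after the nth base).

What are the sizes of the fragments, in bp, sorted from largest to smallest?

3291, 524, 309 bp

Combined cut positions (sorted): 309, 3600.
Linear molecule, 2 cuts → 3 fragments:
  309 − 0 = 309 bp
  3600 − 309 = 3291 bp
  4124 − 3600 = 524 bp
Sorted largest to smallest: 3291, 524, 309 bp.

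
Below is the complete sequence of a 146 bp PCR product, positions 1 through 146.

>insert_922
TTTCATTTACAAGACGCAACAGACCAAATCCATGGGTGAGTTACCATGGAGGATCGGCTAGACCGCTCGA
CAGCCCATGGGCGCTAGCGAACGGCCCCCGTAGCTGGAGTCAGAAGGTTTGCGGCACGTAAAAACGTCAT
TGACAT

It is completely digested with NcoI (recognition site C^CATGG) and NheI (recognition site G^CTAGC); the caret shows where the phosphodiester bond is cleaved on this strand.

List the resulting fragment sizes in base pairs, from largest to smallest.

NcoI sites (CCATGG) start at positions 30, 44, 75.
NcoI cuts after the first base of each site, so after positions 30, 44, 75.
The NheI site (GCTAGC) starts at position 83.
NheI cuts after the first base of each site, so after position 83.
Combined cut positions: 30, 44, 75, 83.
Linear molecule, 4 cuts → 5 fragments:
  1–30 → 30 bp
  31–44 → 14 bp
  45–75 → 31 bp
  76–83 → 8 bp
  84–146 → 63 bp
Sorted largest to smallest: 63, 31, 30, 14, 8 bp.

63, 31, 30, 14, 8 bp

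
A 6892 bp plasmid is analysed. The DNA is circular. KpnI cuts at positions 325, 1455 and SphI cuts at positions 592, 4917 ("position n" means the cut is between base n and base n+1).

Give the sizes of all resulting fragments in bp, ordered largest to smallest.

3462, 2300, 863, 267 bp

Combined cut positions (sorted): 325, 592, 1455, 4917.
Circular molecule, 4 cuts → 4 fragments:
  592 − 325 = 267 bp
  1455 − 592 = 863 bp
  4917 − 1455 = 3462 bp
  wrap: 6892 − 4917 + 325 = 2300 bp
Sorted largest to smallest: 3462, 2300, 863, 267 bp.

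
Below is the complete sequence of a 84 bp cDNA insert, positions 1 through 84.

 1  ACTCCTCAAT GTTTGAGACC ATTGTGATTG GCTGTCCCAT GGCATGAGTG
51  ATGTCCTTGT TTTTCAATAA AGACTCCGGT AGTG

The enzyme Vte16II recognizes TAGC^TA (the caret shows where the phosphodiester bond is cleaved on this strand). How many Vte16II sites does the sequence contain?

0

No occurrence of TAGCTA is present in the sequence.
Vte16II does not cut: 0 sites.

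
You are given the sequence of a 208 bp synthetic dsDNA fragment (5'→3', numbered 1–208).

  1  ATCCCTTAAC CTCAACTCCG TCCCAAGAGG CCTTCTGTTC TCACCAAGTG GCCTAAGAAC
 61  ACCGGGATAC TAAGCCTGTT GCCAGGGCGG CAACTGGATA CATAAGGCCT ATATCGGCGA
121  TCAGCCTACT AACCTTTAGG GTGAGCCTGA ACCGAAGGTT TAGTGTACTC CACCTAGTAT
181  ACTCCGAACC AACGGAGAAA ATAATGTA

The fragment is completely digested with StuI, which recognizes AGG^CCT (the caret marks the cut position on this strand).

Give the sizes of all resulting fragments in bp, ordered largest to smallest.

StuI sites (AGGCCT) start at positions 28, 105.
StuI cuts after base 3 of each site, so after positions 30, 107.
Linear molecule, 2 cuts → 3 fragments:
  1–30 → 30 bp
  31–107 → 77 bp
  108–208 → 101 bp
Sorted largest to smallest: 101, 77, 30 bp.

101, 77, 30 bp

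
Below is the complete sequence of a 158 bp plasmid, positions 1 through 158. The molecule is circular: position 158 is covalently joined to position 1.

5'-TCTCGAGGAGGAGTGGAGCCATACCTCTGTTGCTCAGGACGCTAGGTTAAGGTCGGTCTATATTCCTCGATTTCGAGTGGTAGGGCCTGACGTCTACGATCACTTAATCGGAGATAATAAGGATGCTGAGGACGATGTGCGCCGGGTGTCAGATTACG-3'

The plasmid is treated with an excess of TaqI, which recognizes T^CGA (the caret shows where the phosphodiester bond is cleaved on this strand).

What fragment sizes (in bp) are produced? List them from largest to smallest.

88, 64, 6 bp

TaqI sites (TCGA) start at positions 3, 67, 73.
TaqI cuts after the first base of each site, so after positions 3, 67, 73.
Circular molecule, 3 cuts → 3 fragments:
  4–67 → 64 bp
  68–73 → 6 bp
  74–158 then 1–3 → 85 + 3 = 88 bp
Sorted largest to smallest: 88, 64, 6 bp.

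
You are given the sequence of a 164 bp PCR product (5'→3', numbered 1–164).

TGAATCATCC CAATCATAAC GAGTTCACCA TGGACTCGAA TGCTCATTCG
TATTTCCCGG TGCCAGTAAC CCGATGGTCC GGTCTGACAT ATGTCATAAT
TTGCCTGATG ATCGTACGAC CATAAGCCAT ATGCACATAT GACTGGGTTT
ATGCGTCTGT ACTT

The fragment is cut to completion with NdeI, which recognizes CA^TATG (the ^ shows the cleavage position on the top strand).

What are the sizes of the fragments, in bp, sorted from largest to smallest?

NdeI sites (CATATG) start at positions 88, 128, 136.
NdeI cuts after base 2 of each site, so after positions 89, 129, 137.
Linear molecule, 3 cuts → 4 fragments:
  1–89 → 89 bp
  90–129 → 40 bp
  130–137 → 8 bp
  138–164 → 27 bp
Sorted largest to smallest: 89, 40, 27, 8 bp.

89, 40, 27, 8 bp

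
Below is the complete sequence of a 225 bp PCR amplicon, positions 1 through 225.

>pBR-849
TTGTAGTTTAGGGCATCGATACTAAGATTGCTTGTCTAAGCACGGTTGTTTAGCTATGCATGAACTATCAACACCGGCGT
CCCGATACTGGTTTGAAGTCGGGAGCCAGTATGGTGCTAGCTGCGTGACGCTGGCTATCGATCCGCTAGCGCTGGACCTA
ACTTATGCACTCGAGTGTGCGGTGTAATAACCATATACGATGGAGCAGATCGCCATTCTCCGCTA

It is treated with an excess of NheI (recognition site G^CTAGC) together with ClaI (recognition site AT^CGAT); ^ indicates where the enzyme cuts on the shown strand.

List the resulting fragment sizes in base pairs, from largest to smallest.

NheI sites (GCTAGC) start at positions 116, 145.
NheI cuts after the first base of each site, so after positions 116, 145.
ClaI sites (ATCGAT) start at positions 15, 137.
ClaI cuts after base 2 of each site, so after positions 16, 138.
Combined cut positions: 16, 116, 138, 145.
Linear molecule, 4 cuts → 5 fragments:
  1–16 → 16 bp
  17–116 → 100 bp
  117–138 → 22 bp
  139–145 → 7 bp
  146–225 → 80 bp
Sorted largest to smallest: 100, 80, 22, 16, 7 bp.

100, 80, 22, 16, 7 bp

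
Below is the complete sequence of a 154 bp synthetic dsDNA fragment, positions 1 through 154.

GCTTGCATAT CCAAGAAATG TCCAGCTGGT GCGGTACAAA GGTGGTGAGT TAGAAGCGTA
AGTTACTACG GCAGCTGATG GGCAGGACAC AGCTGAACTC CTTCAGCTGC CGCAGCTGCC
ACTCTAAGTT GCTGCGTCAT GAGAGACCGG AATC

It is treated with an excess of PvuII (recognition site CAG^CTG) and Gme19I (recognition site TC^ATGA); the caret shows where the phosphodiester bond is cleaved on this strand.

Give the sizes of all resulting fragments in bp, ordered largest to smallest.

PvuII sites (CAGCTG) start at positions 23, 72, 90, 104, 113.
PvuII cuts after base 3 of each site, so after positions 25, 74, 92, 106, 115.
The Gme19I site (TCATGA) starts at position 137.
Gme19I cuts after base 2 of each site, so after position 138.
Combined cut positions: 25, 74, 92, 106, 115, 138.
Linear molecule, 6 cuts → 7 fragments:
  1–25 → 25 bp
  26–74 → 49 bp
  75–92 → 18 bp
  93–106 → 14 bp
  107–115 → 9 bp
  116–138 → 23 bp
  139–154 → 16 bp
Sorted largest to smallest: 49, 25, 23, 18, 16, 14, 9 bp.

49, 25, 23, 18, 16, 14, 9 bp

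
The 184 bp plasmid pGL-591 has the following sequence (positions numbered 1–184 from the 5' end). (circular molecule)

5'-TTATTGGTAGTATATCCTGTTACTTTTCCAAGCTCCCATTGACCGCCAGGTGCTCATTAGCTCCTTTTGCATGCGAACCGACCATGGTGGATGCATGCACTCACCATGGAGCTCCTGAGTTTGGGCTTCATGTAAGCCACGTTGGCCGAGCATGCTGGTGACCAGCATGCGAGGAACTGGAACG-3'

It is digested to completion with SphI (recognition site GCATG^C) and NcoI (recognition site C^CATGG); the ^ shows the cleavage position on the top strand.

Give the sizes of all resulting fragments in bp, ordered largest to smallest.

SphI sites (GCATGC) start at positions 69, 93, 150, 165.
SphI cuts after base 5 of each site (before the last base), so after positions 73, 97, 154, 169.
NcoI sites (CCATGG) start at positions 82, 104.
NcoI cuts after the first base of each site, so after positions 82, 104.
Combined cut positions: 73, 82, 97, 104, 154, 169.
Circular molecule, 6 cuts → 6 fragments:
  74–82 → 9 bp
  83–97 → 15 bp
  98–104 → 7 bp
  105–154 → 50 bp
  155–169 → 15 bp
  170–184 then 1–73 → 15 + 73 = 88 bp
Sorted largest to smallest: 88, 50, 15, 15, 9, 7 bp.

88, 50, 15, 15, 9, 7 bp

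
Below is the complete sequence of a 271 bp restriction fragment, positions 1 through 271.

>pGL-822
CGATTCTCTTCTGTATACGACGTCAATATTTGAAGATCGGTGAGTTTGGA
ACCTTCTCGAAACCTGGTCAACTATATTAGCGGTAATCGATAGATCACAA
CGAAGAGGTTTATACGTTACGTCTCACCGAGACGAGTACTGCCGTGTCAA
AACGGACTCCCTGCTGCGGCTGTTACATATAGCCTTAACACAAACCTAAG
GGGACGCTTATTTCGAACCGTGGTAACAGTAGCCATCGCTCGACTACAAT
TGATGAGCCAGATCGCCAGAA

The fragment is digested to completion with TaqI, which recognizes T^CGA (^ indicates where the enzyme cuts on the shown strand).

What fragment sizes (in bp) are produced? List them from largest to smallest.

TaqI sites (TCGA) start at positions 57, 87, 213, 240.
TaqI cuts after the first base of each site, so after positions 57, 87, 213, 240.
Linear molecule, 4 cuts → 5 fragments:
  1–57 → 57 bp
  58–87 → 30 bp
  88–213 → 126 bp
  214–240 → 27 bp
  241–271 → 31 bp
Sorted largest to smallest: 126, 57, 31, 30, 27 bp.

126, 57, 31, 30, 27 bp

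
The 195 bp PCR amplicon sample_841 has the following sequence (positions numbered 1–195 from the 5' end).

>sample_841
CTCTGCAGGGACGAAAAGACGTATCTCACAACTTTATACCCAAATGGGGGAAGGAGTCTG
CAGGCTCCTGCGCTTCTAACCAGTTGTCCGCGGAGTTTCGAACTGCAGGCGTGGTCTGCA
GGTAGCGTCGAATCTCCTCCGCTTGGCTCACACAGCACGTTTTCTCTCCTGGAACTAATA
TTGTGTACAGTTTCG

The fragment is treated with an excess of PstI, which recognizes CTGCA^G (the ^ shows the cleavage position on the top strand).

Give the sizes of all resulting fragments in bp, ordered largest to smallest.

75, 55, 45, 13, 7 bp

PstI sites (CTGCAG) start at positions 3, 58, 103, 116.
PstI cuts after base 5 of each site (before the last base), so after positions 7, 62, 107, 120.
Linear molecule, 4 cuts → 5 fragments:
  1–7 → 7 bp
  8–62 → 55 bp
  63–107 → 45 bp
  108–120 → 13 bp
  121–195 → 75 bp
Sorted largest to smallest: 75, 55, 45, 13, 7 bp.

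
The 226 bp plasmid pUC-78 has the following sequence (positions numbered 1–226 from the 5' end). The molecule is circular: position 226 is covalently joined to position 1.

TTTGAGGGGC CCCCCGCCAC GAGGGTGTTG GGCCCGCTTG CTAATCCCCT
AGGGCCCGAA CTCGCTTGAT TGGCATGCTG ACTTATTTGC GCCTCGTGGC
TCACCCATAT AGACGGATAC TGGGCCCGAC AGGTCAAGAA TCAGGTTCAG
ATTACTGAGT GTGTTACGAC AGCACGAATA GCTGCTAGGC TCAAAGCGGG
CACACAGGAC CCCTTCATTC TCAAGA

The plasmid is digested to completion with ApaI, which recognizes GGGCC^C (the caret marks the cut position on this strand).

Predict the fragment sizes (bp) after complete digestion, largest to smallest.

ApaI sites (GGGCCC) start at positions 7, 30, 52, 122.
ApaI cuts after base 5 of each site (before the last base), so after positions 11, 34, 56, 126.
Circular molecule, 4 cuts → 4 fragments:
  12–34 → 23 bp
  35–56 → 22 bp
  57–126 → 70 bp
  127–226 then 1–11 → 100 + 11 = 111 bp
Sorted largest to smallest: 111, 70, 23, 22 bp.

111, 70, 23, 22 bp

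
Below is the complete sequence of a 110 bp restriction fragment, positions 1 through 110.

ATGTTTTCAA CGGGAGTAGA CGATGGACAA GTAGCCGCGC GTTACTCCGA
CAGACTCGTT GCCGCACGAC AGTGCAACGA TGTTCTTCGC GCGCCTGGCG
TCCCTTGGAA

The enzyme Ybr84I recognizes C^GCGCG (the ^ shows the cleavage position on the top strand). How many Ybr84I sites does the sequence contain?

2

CGCGCG occurs starting at positions 36, 88.
Ybr84I cuts at 2 sites.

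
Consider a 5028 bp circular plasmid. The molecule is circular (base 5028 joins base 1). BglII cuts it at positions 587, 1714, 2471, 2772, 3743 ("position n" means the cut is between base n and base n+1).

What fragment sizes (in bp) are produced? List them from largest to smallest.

Circular molecule, 5 cuts → 5 fragments:
  1714 − 587 = 1127 bp
  2471 − 1714 = 757 bp
  2772 − 2471 = 301 bp
  3743 − 2772 = 971 bp
  wrap: 5028 − 3743 + 587 = 1872 bp
Sorted largest to smallest: 1872, 1127, 971, 757, 301 bp.

1872, 1127, 971, 757, 301 bp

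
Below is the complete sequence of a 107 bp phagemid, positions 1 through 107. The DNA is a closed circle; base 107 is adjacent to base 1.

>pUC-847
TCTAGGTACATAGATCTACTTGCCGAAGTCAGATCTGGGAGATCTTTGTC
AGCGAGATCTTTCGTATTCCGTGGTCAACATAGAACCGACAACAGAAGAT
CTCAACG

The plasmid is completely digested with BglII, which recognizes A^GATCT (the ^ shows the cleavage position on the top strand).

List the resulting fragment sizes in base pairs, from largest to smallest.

42, 22, 19, 15, 9 bp

BglII sites (AGATCT) start at positions 12, 31, 40, 55, 97.
BglII cuts after the first base of each site, so after positions 12, 31, 40, 55, 97.
Circular molecule, 5 cuts → 5 fragments:
  13–31 → 19 bp
  32–40 → 9 bp
  41–55 → 15 bp
  56–97 → 42 bp
  98–107 then 1–12 → 10 + 12 = 22 bp
Sorted largest to smallest: 42, 22, 19, 15, 9 bp.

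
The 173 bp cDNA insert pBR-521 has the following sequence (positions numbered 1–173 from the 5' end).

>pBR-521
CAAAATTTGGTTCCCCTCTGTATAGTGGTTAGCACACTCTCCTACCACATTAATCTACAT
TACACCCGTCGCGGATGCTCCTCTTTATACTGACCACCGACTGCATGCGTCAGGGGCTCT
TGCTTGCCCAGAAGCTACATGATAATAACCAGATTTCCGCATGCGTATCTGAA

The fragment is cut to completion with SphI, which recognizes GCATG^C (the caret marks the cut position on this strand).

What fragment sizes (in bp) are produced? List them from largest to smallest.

107, 56, 10 bp

SphI sites (GCATGC) start at positions 103, 159.
SphI cuts after base 5 of each site (before the last base), so after positions 107, 163.
Linear molecule, 2 cuts → 3 fragments:
  1–107 → 107 bp
  108–163 → 56 bp
  164–173 → 10 bp
Sorted largest to smallest: 107, 56, 10 bp.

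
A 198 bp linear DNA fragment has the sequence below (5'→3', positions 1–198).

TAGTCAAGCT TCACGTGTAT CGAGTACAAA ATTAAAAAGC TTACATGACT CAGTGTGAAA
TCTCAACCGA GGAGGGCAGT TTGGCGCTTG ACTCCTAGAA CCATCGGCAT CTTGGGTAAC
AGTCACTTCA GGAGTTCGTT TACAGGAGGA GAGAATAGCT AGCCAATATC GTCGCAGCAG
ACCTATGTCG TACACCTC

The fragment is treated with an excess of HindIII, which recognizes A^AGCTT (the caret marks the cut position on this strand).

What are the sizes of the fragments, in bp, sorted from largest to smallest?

HindIII sites (AAGCTT) start at positions 6, 37.
HindIII cuts after the first base of each site, so after positions 6, 37.
Linear molecule, 2 cuts → 3 fragments:
  1–6 → 6 bp
  7–37 → 31 bp
  38–198 → 161 bp
Sorted largest to smallest: 161, 31, 6 bp.

161, 31, 6 bp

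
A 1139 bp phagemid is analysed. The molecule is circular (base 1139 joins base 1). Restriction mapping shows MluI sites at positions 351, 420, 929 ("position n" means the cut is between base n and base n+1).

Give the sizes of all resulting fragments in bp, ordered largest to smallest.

Circular molecule, 3 cuts → 3 fragments:
  420 − 351 = 69 bp
  929 − 420 = 509 bp
  wrap: 1139 − 929 + 351 = 561 bp
Sorted largest to smallest: 561, 509, 69 bp.

561, 509, 69 bp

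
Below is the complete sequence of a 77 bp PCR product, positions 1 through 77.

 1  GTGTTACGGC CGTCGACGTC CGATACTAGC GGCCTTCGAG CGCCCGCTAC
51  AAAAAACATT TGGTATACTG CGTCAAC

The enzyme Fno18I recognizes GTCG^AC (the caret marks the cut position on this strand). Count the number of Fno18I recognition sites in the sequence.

GTCGAC occurs starting at position 12.
Fno18I cuts at 1 site.

1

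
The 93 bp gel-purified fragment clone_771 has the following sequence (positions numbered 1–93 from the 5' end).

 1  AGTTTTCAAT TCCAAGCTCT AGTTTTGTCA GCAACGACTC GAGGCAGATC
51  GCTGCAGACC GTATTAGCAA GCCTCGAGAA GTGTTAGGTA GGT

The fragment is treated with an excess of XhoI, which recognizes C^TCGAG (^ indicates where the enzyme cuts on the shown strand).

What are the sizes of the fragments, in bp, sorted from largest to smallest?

38, 35, 20 bp

XhoI sites (CTCGAG) start at positions 38, 73.
XhoI cuts after the first base of each site, so after positions 38, 73.
Linear molecule, 2 cuts → 3 fragments:
  1–38 → 38 bp
  39–73 → 35 bp
  74–93 → 20 bp
Sorted largest to smallest: 38, 35, 20 bp.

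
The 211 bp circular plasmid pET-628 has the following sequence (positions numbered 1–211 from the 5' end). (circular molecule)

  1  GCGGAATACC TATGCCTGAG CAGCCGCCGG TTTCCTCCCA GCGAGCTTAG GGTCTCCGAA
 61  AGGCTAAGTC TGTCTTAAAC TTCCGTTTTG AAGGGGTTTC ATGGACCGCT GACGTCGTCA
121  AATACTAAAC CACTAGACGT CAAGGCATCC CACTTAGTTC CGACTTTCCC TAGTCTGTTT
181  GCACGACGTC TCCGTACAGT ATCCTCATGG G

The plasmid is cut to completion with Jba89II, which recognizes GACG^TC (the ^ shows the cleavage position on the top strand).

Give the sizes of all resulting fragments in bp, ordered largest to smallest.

Jba89II sites (GACGTC) start at positions 111, 136, 185.
Jba89II cuts after base 4 of each site, so after positions 114, 139, 188.
Circular molecule, 3 cuts → 3 fragments:
  115–139 → 25 bp
  140–188 → 49 bp
  189–211 then 1–114 → 23 + 114 = 137 bp
Sorted largest to smallest: 137, 49, 25 bp.

137, 49, 25 bp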